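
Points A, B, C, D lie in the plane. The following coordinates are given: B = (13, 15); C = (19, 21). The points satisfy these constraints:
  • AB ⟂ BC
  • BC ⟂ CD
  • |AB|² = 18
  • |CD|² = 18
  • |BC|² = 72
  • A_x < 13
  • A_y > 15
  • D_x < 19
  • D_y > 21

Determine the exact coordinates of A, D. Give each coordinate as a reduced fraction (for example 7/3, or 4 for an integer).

A = (10, 18)
D = (16, 24)

1. A_x = 10  [[AB ⟂ BC ⇒ -6x-6y+168=0] ∩ [|A−(13, 15)|²=18]]
2. A_y = 18  [[AB ⟂ BC ⇒ -6x-6y+168=0] ∩ [|A−(13, 15)|²=18]]
   so A = (10, 18)
3. D_x = 16  [[BC ⟂ CD ⇒ 6x+6y-240=0] ∩ [|D−(19, 21)|²=18]]
4. D_y = 24  [[BC ⟂ CD ⇒ 6x+6y-240=0] ∩ [|D−(19, 21)|²=18]]
   so D = (16, 24)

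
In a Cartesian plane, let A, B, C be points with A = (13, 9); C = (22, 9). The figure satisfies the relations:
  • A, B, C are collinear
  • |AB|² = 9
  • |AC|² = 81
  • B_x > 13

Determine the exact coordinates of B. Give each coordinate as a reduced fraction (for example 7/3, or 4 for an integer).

B = (16, 9)

1. B_x = 16  [[A, B, C are collinear ⇒ -9y+81=0] ∩ [|B−(13, 9)|²=9]]
2. B_y = 9  [[A, B, C are collinear ⇒ -9y+81=0] ∩ [|B−(13, 9)|²=9]]
   so B = (16, 9)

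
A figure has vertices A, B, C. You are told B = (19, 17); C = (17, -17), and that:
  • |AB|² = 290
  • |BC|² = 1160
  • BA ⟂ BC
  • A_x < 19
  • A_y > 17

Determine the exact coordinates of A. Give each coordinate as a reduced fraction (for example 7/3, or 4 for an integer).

1. A_x = 2  [[BA ⟂ BC ⇒ -2x-34y+616=0] ∩ [|A−(19, 17)|²=290]]
2. A_y = 18  [[BA ⟂ BC ⇒ -2x-34y+616=0] ∩ [|A−(19, 17)|²=290]]
   so A = (2, 18)

A = (2, 18)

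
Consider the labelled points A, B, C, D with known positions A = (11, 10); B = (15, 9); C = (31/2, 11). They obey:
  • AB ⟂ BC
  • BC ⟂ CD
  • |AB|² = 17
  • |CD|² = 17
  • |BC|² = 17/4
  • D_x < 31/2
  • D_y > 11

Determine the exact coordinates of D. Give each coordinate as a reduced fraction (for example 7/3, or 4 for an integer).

1. D_x = 23/2  [[BC ⟂ CD ⇒ 1/2x+2y-119/4=0] ∩ [|D−(31/2, 11)|²=17]]
2. D_y = 12  [[BC ⟂ CD ⇒ 1/2x+2y-119/4=0] ∩ [|D−(31/2, 11)|²=17]]
   so D = (23/2, 12)

D = (23/2, 12)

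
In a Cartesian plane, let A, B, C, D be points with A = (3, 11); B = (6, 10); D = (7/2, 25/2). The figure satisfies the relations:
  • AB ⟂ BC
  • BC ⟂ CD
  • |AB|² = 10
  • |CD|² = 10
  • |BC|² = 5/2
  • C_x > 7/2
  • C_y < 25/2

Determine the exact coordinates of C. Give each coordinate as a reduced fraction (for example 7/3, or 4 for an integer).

C = (13/2, 23/2)

1. C_x = 13/2  [[AB ⟂ BC ⇒ 3x-1y-8=0] ∩ [|C−(7/2, 25/2)|²=10]]
2. C_y = 23/2  [[AB ⟂ BC ⇒ 3x-1y-8=0] ∩ [|C−(7/2, 25/2)|²=10]]
   so C = (13/2, 23/2)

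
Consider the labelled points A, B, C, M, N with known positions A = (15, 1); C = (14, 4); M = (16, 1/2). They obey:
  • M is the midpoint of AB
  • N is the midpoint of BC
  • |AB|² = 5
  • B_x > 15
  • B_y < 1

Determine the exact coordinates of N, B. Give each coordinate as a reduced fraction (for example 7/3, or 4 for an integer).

N = (31/2, 2)
B = (17, 0)

1. B_x = 17  [B = 2·M−A = 2·(16, 1/2)−(15, 1)]
2. B_y = 0  [B = 2·M−A = 2·(16, 1/2)−(15, 1)]
   so B = (17, 0)
3. N_x = 31/2  [2·N = B+C = (17, 0)+(14, 4)]
4. N_y = 2  [2·N = B+C = (17, 0)+(14, 4)]
   so N = (31/2, 2)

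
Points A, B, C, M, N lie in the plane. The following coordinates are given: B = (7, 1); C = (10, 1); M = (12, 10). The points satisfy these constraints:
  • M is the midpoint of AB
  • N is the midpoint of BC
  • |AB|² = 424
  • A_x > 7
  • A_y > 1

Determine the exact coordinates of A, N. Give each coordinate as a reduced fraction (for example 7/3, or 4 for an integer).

A = (17, 19)
N = (17/2, 1)

1. A_x = 17  [A = 2·M−B = 2·(12, 10)−(7, 1)]
2. A_y = 19  [A = 2·M−B = 2·(12, 10)−(7, 1)]
   so A = (17, 19)
3. N_x = 17/2  [2·N = B+C = (7, 1)+(10, 1)]
4. N_y = 1  [2·N = B+C = (7, 1)+(10, 1)]
   so N = (17/2, 1)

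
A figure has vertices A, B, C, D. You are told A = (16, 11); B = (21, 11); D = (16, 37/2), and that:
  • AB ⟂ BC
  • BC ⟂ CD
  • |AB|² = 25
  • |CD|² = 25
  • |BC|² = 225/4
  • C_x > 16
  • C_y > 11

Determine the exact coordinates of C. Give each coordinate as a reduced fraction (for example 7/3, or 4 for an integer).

1. C_x = 21  [[AB ⟂ BC ⇒ 5x-105=0] ∩ [|C−(16, 37/2)|²=25]]
2. C_y = 37/2  [[AB ⟂ BC ⇒ 5x-105=0] ∩ [|C−(16, 37/2)|²=25]]
   so C = (21, 37/2)

C = (21, 37/2)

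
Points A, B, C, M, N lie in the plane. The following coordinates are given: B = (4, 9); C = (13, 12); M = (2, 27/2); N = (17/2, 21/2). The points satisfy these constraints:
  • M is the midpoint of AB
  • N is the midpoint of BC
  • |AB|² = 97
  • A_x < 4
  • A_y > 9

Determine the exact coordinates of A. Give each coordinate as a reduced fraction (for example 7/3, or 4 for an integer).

A = (0, 18)

1. A_x = 0  [A = 2·M−B = 2·(2, 27/2)−(4, 9)]
2. A_y = 18  [A = 2·M−B = 2·(2, 27/2)−(4, 9)]
   so A = (0, 18)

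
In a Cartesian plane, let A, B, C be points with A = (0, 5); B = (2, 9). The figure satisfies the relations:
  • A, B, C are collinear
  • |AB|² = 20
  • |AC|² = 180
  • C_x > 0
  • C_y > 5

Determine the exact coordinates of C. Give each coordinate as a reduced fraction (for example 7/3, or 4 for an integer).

C = (6, 17)

1. C_x = 6  [[A, B, C are collinear ⇒ -4x+2y-10=0] ∩ [|C−(0, 5)|²=180]]
2. C_y = 17  [[A, B, C are collinear ⇒ -4x+2y-10=0] ∩ [|C−(0, 5)|²=180]]
   so C = (6, 17)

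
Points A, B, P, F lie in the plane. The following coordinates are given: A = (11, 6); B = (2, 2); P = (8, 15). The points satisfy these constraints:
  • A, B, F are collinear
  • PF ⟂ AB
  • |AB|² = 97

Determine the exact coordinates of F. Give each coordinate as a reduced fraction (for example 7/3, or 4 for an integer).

F = (1148/97, 618/97)

1. F_x = 1148/97  [[A, B, F are collinear ⇒ 4x-9y+10=0] ∩ [PF ⟂ AB ⇒ -9x-4y+132=0]]
2. F_y = 618/97  [[A, B, F are collinear ⇒ 4x-9y+10=0] ∩ [PF ⟂ AB ⇒ -9x-4y+132=0]]
   so F = (1148/97, 618/97)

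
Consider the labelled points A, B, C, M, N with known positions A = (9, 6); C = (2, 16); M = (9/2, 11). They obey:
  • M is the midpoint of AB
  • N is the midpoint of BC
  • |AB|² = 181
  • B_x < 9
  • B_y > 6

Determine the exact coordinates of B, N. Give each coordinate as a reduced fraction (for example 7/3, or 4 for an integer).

B = (0, 16)
N = (1, 16)

1. B_x = 0  [B = 2·M−A = 2·(9/2, 11)−(9, 6)]
2. B_y = 16  [B = 2·M−A = 2·(9/2, 11)−(9, 6)]
   so B = (0, 16)
3. N_x = 1  [2·N = B+C = (0, 16)+(2, 16)]
4. N_y = 16  [2·N = B+C = (0, 16)+(2, 16)]
   so N = (1, 16)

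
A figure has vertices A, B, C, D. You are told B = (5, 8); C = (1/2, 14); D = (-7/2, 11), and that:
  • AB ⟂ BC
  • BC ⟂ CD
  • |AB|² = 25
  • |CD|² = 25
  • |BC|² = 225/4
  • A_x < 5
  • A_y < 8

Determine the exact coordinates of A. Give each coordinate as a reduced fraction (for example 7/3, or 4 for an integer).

A = (1, 5)

1. A_x = 1  [[AB ⟂ BC ⇒ 9/2x-6y+51/2=0] ∩ [|A−(5, 8)|²=25]]
2. A_y = 5  [[AB ⟂ BC ⇒ 9/2x-6y+51/2=0] ∩ [|A−(5, 8)|²=25]]
   so A = (1, 5)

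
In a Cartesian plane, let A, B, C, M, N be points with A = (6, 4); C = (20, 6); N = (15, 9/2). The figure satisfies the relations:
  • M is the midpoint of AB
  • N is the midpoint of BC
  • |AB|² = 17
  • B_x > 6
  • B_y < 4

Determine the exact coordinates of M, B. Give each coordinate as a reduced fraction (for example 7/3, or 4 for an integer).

1. B_x = 10  [B = 2·N−C = 2·(15, 9/2)−(20, 6)]
2. B_y = 3  [B = 2·N−C = 2·(15, 9/2)−(20, 6)]
   so B = (10, 3)
3. M_x = 8  [2·M = A+B = (6, 4)+(10, 3)]
4. M_y = 7/2  [2·M = A+B = (6, 4)+(10, 3)]
   so M = (8, 7/2)

M = (8, 7/2)
B = (10, 3)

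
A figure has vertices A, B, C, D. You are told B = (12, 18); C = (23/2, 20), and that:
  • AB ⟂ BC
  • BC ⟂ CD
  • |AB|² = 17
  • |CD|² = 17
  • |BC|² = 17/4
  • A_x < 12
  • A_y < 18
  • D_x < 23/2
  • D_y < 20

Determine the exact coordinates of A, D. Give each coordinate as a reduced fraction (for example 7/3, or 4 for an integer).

A = (8, 17)
D = (15/2, 19)

1. A_x = 8  [[AB ⟂ BC ⇒ 1/2x-2y+30=0] ∩ [|A−(12, 18)|²=17]]
2. A_y = 17  [[AB ⟂ BC ⇒ 1/2x-2y+30=0] ∩ [|A−(12, 18)|²=17]]
   so A = (8, 17)
3. D_x = 15/2  [[BC ⟂ CD ⇒ -1/2x+2y-137/4=0] ∩ [|D−(23/2, 20)|²=17]]
4. D_y = 19  [[BC ⟂ CD ⇒ -1/2x+2y-137/4=0] ∩ [|D−(23/2, 20)|²=17]]
   so D = (15/2, 19)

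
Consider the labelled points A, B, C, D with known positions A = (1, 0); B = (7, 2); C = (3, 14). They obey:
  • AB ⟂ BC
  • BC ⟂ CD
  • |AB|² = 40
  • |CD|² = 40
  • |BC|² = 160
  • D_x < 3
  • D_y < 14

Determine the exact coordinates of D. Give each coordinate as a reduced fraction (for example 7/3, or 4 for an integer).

D = (-3, 12)

1. D_x = -3  [[BC ⟂ CD ⇒ -4x+12y-156=0] ∩ [|D−(3, 14)|²=40]]
2. D_y = 12  [[BC ⟂ CD ⇒ -4x+12y-156=0] ∩ [|D−(3, 14)|²=40]]
   so D = (-3, 12)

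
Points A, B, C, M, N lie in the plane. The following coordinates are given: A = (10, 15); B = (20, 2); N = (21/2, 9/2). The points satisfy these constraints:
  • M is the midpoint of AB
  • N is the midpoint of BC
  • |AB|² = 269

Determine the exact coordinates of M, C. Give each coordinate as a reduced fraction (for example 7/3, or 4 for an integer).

1. M_x = 15  [2·M = A+B = (10, 15)+(20, 2)]
2. M_y = 17/2  [2·M = A+B = (10, 15)+(20, 2)]
   so M = (15, 17/2)
3. C_x = 1  [C = 2·N−B = 2·(21/2, 9/2)−(20, 2)]
4. C_y = 7  [C = 2·N−B = 2·(21/2, 9/2)−(20, 2)]
   so C = (1, 7)

M = (15, 17/2)
C = (1, 7)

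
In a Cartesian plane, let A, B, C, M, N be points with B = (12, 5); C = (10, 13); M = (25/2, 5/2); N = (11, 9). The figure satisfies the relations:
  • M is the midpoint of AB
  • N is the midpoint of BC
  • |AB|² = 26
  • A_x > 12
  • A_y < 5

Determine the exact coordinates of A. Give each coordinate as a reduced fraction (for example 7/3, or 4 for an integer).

A = (13, 0)

1. A_x = 13  [A = 2·M−B = 2·(25/2, 5/2)−(12, 5)]
2. A_y = 0  [A = 2·M−B = 2·(25/2, 5/2)−(12, 5)]
   so A = (13, 0)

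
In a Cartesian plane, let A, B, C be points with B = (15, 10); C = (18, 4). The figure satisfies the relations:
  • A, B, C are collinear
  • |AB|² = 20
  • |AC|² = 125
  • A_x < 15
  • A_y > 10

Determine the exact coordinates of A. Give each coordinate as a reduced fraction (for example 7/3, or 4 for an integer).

A = (13, 14)

1. A_x = 13  [[A, B, C are collinear ⇒ 6x+3y-120=0] ∩ [|A−(15, 10)|²=20]]
2. A_y = 14  [[A, B, C are collinear ⇒ 6x+3y-120=0] ∩ [|A−(15, 10)|²=20]]
   so A = (13, 14)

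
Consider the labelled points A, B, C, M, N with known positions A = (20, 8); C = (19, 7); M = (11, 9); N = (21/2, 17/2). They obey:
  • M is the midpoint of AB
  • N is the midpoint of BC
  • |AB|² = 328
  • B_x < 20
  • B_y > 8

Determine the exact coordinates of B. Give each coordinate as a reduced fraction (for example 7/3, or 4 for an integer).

B = (2, 10)

1. B_x = 2  [B = 2·M−A = 2·(11, 9)−(20, 8)]
2. B_y = 10  [B = 2·M−A = 2·(11, 9)−(20, 8)]
   so B = (2, 10)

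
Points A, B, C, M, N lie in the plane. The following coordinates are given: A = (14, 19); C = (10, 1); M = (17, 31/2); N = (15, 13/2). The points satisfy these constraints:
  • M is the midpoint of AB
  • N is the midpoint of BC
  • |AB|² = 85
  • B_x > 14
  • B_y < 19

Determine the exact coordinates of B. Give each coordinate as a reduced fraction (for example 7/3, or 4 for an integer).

B = (20, 12)

1. B_x = 20  [B = 2·M−A = 2·(17, 31/2)−(14, 19)]
2. B_y = 12  [B = 2·M−A = 2·(17, 31/2)−(14, 19)]
   so B = (20, 12)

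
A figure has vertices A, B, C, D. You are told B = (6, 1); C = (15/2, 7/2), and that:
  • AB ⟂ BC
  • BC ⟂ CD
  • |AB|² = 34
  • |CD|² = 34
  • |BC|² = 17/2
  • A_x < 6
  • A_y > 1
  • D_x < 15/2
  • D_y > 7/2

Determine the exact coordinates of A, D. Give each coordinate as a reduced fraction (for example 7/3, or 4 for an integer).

A = (1, 4)
D = (5/2, 13/2)

1. A_x = 1  [[AB ⟂ BC ⇒ -3/2x-5/2y+23/2=0] ∩ [|A−(6, 1)|²=34]]
2. A_y = 4  [[AB ⟂ BC ⇒ -3/2x-5/2y+23/2=0] ∩ [|A−(6, 1)|²=34]]
   so A = (1, 4)
3. D_x = 5/2  [[BC ⟂ CD ⇒ 3/2x+5/2y-20=0] ∩ [|D−(15/2, 7/2)|²=34]]
4. D_y = 13/2  [[BC ⟂ CD ⇒ 3/2x+5/2y-20=0] ∩ [|D−(15/2, 7/2)|²=34]]
   so D = (5/2, 13/2)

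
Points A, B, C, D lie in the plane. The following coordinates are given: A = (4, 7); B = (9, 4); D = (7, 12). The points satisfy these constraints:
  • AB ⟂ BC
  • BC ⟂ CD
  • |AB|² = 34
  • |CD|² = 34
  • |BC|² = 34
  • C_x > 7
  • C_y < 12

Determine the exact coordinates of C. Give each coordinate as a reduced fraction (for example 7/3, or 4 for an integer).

C = (12, 9)

1. C_x = 12  [[AB ⟂ BC ⇒ 5x-3y-33=0] ∩ [|C−(7, 12)|²=34]]
2. C_y = 9  [[AB ⟂ BC ⇒ 5x-3y-33=0] ∩ [|C−(7, 12)|²=34]]
   so C = (12, 9)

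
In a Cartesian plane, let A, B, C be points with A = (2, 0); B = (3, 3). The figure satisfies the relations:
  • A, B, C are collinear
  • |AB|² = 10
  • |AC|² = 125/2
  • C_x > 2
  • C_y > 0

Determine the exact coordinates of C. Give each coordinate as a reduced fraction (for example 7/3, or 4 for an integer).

1. C_x = 9/2  [[A, B, C are collinear ⇒ -3x+1y+6=0] ∩ [|C−(2, 0)|²=125/2]]
2. C_y = 15/2  [[A, B, C are collinear ⇒ -3x+1y+6=0] ∩ [|C−(2, 0)|²=125/2]]
   so C = (9/2, 15/2)

C = (9/2, 15/2)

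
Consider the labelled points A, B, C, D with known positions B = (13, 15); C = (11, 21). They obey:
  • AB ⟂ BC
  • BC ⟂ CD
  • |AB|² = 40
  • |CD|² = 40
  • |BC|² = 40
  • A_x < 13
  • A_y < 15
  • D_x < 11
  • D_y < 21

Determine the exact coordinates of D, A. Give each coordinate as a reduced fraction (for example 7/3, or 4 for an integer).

1. D_x = 5  [[BC ⟂ CD ⇒ -2x+6y-104=0] ∩ [|D−(11, 21)|²=40]]
2. D_y = 19  [[BC ⟂ CD ⇒ -2x+6y-104=0] ∩ [|D−(11, 21)|²=40]]
   so D = (5, 19)
3. A_x = 7  [[AB ⟂ BC ⇒ 2x-6y+64=0] ∩ [|A−(13, 15)|²=40]]
4. A_y = 13  [[AB ⟂ BC ⇒ 2x-6y+64=0] ∩ [|A−(13, 15)|²=40]]
   so A = (7, 13)

D = (5, 19)
A = (7, 13)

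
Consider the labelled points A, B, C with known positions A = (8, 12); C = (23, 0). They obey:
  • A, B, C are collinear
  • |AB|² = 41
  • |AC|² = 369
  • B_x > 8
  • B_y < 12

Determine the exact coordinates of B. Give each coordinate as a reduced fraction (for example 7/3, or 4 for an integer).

B = (13, 8)

1. B_x = 13  [[A, B, C are collinear ⇒ -12x-15y+276=0] ∩ [|B−(8, 12)|²=41]]
2. B_y = 8  [[A, B, C are collinear ⇒ -12x-15y+276=0] ∩ [|B−(8, 12)|²=41]]
   so B = (13, 8)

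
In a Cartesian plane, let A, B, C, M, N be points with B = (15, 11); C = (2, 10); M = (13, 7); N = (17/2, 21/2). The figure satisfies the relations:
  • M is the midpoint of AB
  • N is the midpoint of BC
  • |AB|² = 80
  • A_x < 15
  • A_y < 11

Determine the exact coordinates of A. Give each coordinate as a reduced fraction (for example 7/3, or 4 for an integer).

A = (11, 3)

1. A_x = 11  [A = 2·M−B = 2·(13, 7)−(15, 11)]
2. A_y = 3  [A = 2·M−B = 2·(13, 7)−(15, 11)]
   so A = (11, 3)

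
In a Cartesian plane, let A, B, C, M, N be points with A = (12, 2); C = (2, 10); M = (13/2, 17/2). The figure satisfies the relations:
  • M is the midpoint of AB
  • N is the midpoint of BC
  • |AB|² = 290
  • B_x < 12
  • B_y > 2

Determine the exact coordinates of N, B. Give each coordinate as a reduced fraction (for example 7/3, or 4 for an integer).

1. B_x = 1  [B = 2·M−A = 2·(13/2, 17/2)−(12, 2)]
2. B_y = 15  [B = 2·M−A = 2·(13/2, 17/2)−(12, 2)]
   so B = (1, 15)
3. N_x = 3/2  [2·N = B+C = (1, 15)+(2, 10)]
4. N_y = 25/2  [2·N = B+C = (1, 15)+(2, 10)]
   so N = (3/2, 25/2)

N = (3/2, 25/2)
B = (1, 15)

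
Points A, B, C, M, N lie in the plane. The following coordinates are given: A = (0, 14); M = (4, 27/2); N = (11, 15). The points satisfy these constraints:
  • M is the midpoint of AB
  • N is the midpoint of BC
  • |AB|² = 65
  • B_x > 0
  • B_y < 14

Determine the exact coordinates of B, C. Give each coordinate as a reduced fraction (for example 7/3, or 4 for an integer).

1. B_x = 8  [B = 2·M−A = 2·(4, 27/2)−(0, 14)]
2. B_y = 13  [B = 2·M−A = 2·(4, 27/2)−(0, 14)]
   so B = (8, 13)
3. C_x = 14  [C = 2·N−B = 2·(11, 15)−(8, 13)]
4. C_y = 17  [C = 2·N−B = 2·(11, 15)−(8, 13)]
   so C = (14, 17)

B = (8, 13)
C = (14, 17)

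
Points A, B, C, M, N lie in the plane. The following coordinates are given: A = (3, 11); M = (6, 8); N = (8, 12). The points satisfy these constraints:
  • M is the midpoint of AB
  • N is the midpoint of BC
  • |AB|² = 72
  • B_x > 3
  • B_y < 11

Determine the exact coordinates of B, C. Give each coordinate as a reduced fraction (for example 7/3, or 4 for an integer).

1. B_x = 9  [B = 2·M−A = 2·(6, 8)−(3, 11)]
2. B_y = 5  [B = 2·M−A = 2·(6, 8)−(3, 11)]
   so B = (9, 5)
3. C_x = 7  [C = 2·N−B = 2·(8, 12)−(9, 5)]
4. C_y = 19  [C = 2·N−B = 2·(8, 12)−(9, 5)]
   so C = (7, 19)

B = (9, 5)
C = (7, 19)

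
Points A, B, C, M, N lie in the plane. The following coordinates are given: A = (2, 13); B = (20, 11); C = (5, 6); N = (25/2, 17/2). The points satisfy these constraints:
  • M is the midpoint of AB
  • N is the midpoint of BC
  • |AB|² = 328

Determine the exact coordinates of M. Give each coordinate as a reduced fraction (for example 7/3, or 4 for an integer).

1. M_x = 11  [2·M = A+B = (2, 13)+(20, 11)]
2. M_y = 12  [2·M = A+B = (2, 13)+(20, 11)]
   so M = (11, 12)

M = (11, 12)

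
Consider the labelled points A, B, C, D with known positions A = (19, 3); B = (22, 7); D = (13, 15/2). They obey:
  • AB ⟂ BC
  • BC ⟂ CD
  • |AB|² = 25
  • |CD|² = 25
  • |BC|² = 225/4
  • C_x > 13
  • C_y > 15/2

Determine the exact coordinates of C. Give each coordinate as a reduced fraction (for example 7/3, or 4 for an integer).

1. C_x = 16  [[AB ⟂ BC ⇒ 3x+4y-94=0] ∩ [|C−(13, 15/2)|²=25]]
2. C_y = 23/2  [[AB ⟂ BC ⇒ 3x+4y-94=0] ∩ [|C−(13, 15/2)|²=25]]
   so C = (16, 23/2)

C = (16, 23/2)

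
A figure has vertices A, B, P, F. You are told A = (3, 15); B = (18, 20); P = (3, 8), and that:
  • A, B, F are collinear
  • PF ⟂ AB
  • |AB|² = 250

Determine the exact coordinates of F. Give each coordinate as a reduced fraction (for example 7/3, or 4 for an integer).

1. F_x = 9/10  [[A, B, F are collinear ⇒ -5x+15y-210=0] ∩ [PF ⟂ AB ⇒ 15x+5y-85=0]]
2. F_y = 143/10  [[A, B, F are collinear ⇒ -5x+15y-210=0] ∩ [PF ⟂ AB ⇒ 15x+5y-85=0]]
   so F = (9/10, 143/10)

F = (9/10, 143/10)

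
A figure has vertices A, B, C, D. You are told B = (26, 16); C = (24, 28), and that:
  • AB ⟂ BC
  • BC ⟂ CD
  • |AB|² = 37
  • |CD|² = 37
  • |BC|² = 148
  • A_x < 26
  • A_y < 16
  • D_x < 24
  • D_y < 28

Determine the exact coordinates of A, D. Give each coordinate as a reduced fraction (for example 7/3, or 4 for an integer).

A = (20, 15)
D = (18, 27)

1. A_x = 20  [[AB ⟂ BC ⇒ 2x-12y+140=0] ∩ [|A−(26, 16)|²=37]]
2. A_y = 15  [[AB ⟂ BC ⇒ 2x-12y+140=0] ∩ [|A−(26, 16)|²=37]]
   so A = (20, 15)
3. D_x = 18  [[BC ⟂ CD ⇒ -2x+12y-288=0] ∩ [|D−(24, 28)|²=37]]
4. D_y = 27  [[BC ⟂ CD ⇒ -2x+12y-288=0] ∩ [|D−(24, 28)|²=37]]
   so D = (18, 27)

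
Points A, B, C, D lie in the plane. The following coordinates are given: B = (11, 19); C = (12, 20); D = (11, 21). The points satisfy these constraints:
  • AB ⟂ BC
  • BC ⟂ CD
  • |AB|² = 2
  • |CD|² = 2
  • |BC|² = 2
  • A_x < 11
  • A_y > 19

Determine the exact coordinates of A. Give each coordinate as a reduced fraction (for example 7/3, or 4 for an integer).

A = (10, 20)

1. A_x = 10  [[AB ⟂ BC ⇒ -1x-1y+30=0] ∩ [|A−(11, 19)|²=2]]
2. A_y = 20  [[AB ⟂ BC ⇒ -1x-1y+30=0] ∩ [|A−(11, 19)|²=2]]
   so A = (10, 20)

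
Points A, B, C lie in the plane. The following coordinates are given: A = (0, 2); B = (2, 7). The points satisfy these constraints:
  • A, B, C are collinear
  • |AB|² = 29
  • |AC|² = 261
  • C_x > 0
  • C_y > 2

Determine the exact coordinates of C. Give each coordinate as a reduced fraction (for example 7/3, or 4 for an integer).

C = (6, 17)

1. C_x = 6  [[A, B, C are collinear ⇒ -5x+2y-4=0] ∩ [|C−(0, 2)|²=261]]
2. C_y = 17  [[A, B, C are collinear ⇒ -5x+2y-4=0] ∩ [|C−(0, 2)|²=261]]
   so C = (6, 17)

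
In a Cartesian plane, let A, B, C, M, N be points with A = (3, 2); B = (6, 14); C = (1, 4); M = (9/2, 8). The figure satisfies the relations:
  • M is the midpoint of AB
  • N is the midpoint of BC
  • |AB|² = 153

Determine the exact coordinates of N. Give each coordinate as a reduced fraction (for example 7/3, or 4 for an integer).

N = (7/2, 9)

1. N_x = 7/2  [2·N = B+C = (6, 14)+(1, 4)]
2. N_y = 9  [2·N = B+C = (6, 14)+(1, 4)]
   so N = (7/2, 9)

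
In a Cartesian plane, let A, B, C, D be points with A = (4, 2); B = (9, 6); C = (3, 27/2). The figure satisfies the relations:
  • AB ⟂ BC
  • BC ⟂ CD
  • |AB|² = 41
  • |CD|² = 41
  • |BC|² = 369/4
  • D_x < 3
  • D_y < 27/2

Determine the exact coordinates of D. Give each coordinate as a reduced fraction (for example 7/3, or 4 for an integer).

D = (-2, 19/2)

1. D_x = -2  [[BC ⟂ CD ⇒ -6x+15/2y-333/4=0] ∩ [|D−(3, 27/2)|²=41]]
2. D_y = 19/2  [[BC ⟂ CD ⇒ -6x+15/2y-333/4=0] ∩ [|D−(3, 27/2)|²=41]]
   so D = (-2, 19/2)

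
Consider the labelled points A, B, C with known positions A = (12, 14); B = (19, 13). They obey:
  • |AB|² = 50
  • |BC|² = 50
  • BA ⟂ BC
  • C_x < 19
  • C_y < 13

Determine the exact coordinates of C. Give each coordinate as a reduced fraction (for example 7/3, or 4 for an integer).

1. C_x = 18  [[BA ⟂ BC ⇒ -7x+1y+120=0] ∩ [|C−(19, 13)|²=50]]
2. C_y = 6  [[BA ⟂ BC ⇒ -7x+1y+120=0] ∩ [|C−(19, 13)|²=50]]
   so C = (18, 6)

C = (18, 6)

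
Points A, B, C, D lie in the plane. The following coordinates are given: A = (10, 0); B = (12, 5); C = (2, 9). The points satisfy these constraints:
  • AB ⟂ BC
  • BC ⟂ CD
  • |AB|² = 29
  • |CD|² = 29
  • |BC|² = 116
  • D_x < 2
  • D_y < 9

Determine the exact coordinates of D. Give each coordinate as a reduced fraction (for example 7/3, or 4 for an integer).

1. D_x = 0  [[BC ⟂ CD ⇒ -10x+4y-16=0] ∩ [|D−(2, 9)|²=29]]
2. D_y = 4  [[BC ⟂ CD ⇒ -10x+4y-16=0] ∩ [|D−(2, 9)|²=29]]
   so D = (0, 4)

D = (0, 4)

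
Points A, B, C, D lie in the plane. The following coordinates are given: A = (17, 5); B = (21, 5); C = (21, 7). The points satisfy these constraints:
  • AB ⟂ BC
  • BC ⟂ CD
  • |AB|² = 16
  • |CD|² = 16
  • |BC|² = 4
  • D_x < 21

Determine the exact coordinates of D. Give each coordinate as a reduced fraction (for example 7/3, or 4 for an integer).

1. D_x = 17  [[BC ⟂ CD ⇒ 2y-14=0] ∩ [|D−(21, 7)|²=16]]
2. D_y = 7  [[BC ⟂ CD ⇒ 2y-14=0] ∩ [|D−(21, 7)|²=16]]
   so D = (17, 7)

D = (17, 7)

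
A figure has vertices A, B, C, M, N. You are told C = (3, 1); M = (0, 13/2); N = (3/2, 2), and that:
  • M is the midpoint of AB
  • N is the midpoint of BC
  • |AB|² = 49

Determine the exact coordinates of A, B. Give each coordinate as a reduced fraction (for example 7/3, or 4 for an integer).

A = (0, 10)
B = (0, 3)

1. B_x = 0  [B = 2·N−C = 2·(3/2, 2)−(3, 1)]
2. B_y = 3  [B = 2·N−C = 2·(3/2, 2)−(3, 1)]
   so B = (0, 3)
3. A_x = 0  [A = 2·M−B = 2·(0, 13/2)−(0, 3)]
4. A_y = 10  [A = 2·M−B = 2·(0, 13/2)−(0, 3)]
   so A = (0, 10)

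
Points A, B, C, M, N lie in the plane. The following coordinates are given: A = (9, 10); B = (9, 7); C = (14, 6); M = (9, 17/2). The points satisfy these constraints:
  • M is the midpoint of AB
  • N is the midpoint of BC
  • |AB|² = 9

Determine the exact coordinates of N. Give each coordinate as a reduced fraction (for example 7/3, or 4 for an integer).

N = (23/2, 13/2)

1. N_x = 23/2  [2·N = B+C = (9, 7)+(14, 6)]
2. N_y = 13/2  [2·N = B+C = (9, 7)+(14, 6)]
   so N = (23/2, 13/2)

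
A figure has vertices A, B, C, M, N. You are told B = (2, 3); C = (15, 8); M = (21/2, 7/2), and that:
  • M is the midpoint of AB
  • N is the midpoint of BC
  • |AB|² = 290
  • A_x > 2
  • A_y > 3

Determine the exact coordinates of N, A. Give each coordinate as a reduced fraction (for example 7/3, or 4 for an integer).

N = (17/2, 11/2)
A = (19, 4)

1. A_x = 19  [A = 2·M−B = 2·(21/2, 7/2)−(2, 3)]
2. A_y = 4  [A = 2·M−B = 2·(21/2, 7/2)−(2, 3)]
   so A = (19, 4)
3. N_x = 17/2  [2·N = B+C = (2, 3)+(15, 8)]
4. N_y = 11/2  [2·N = B+C = (2, 3)+(15, 8)]
   so N = (17/2, 11/2)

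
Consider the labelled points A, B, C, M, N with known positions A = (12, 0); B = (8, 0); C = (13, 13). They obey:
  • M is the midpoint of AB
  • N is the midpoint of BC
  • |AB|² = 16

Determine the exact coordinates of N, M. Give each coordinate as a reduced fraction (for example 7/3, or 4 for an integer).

1. M_x = 10  [2·M = A+B = (12, 0)+(8, 0)]
2. M_y = 0  [2·M = A+B = (12, 0)+(8, 0)]
   so M = (10, 0)
3. N_x = 21/2  [2·N = B+C = (8, 0)+(13, 13)]
4. N_y = 13/2  [2·N = B+C = (8, 0)+(13, 13)]
   so N = (21/2, 13/2)

N = (21/2, 13/2)
M = (10, 0)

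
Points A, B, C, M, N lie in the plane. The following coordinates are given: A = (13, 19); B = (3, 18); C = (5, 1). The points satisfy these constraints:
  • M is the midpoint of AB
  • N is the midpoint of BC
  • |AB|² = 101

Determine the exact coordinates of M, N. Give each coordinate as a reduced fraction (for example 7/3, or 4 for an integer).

M = (8, 37/2)
N = (4, 19/2)

1. M_x = 8  [2·M = A+B = (13, 19)+(3, 18)]
2. M_y = 37/2  [2·M = A+B = (13, 19)+(3, 18)]
   so M = (8, 37/2)
3. N_x = 4  [2·N = B+C = (3, 18)+(5, 1)]
4. N_y = 19/2  [2·N = B+C = (3, 18)+(5, 1)]
   so N = (4, 19/2)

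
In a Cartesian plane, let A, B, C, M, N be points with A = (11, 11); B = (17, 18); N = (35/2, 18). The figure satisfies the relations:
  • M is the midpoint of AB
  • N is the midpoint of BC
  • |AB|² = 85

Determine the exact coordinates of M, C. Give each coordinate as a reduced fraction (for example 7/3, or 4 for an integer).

M = (14, 29/2)
C = (18, 18)

1. M_x = 14  [2·M = A+B = (11, 11)+(17, 18)]
2. M_y = 29/2  [2·M = A+B = (11, 11)+(17, 18)]
   so M = (14, 29/2)
3. C_x = 18  [C = 2·N−B = 2·(35/2, 18)−(17, 18)]
4. C_y = 18  [C = 2·N−B = 2·(35/2, 18)−(17, 18)]
   so C = (18, 18)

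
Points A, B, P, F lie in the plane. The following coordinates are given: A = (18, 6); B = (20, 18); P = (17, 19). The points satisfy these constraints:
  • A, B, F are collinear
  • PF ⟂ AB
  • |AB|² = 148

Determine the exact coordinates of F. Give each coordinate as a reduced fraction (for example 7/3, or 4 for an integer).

F = (743/37, 684/37)

1. F_x = 743/37  [[A, B, F are collinear ⇒ -12x+2y+204=0] ∩ [PF ⟂ AB ⇒ 2x+12y-262=0]]
2. F_y = 684/37  [[A, B, F are collinear ⇒ -12x+2y+204=0] ∩ [PF ⟂ AB ⇒ 2x+12y-262=0]]
   so F = (743/37, 684/37)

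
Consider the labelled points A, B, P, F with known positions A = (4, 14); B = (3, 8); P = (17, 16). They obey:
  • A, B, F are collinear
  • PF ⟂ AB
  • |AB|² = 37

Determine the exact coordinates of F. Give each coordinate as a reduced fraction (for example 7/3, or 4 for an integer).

F = (173/37, 668/37)

1. F_x = 173/37  [[A, B, F are collinear ⇒ 6x-1y-10=0] ∩ [PF ⟂ AB ⇒ -1x-6y+113=0]]
2. F_y = 668/37  [[A, B, F are collinear ⇒ 6x-1y-10=0] ∩ [PF ⟂ AB ⇒ -1x-6y+113=0]]
   so F = (173/37, 668/37)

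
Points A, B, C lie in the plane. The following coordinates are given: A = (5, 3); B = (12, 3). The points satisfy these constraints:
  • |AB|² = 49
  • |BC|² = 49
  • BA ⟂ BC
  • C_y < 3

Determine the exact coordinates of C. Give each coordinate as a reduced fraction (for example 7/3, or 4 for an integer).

C = (12, -4)

1. C_x = 12  [[BA ⟂ BC ⇒ -7x+84=0] ∩ [|C−(12, 3)|²=49]]
2. C_y = -4  [[BA ⟂ BC ⇒ -7x+84=0] ∩ [|C−(12, 3)|²=49]]
   so C = (12, -4)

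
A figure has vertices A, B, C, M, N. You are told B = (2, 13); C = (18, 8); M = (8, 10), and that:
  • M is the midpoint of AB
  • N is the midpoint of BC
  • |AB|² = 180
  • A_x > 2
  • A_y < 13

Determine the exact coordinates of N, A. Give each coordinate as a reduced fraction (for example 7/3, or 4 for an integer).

1. A_x = 14  [A = 2·M−B = 2·(8, 10)−(2, 13)]
2. A_y = 7  [A = 2·M−B = 2·(8, 10)−(2, 13)]
   so A = (14, 7)
3. N_x = 10  [2·N = B+C = (2, 13)+(18, 8)]
4. N_y = 21/2  [2·N = B+C = (2, 13)+(18, 8)]
   so N = (10, 21/2)

N = (10, 21/2)
A = (14, 7)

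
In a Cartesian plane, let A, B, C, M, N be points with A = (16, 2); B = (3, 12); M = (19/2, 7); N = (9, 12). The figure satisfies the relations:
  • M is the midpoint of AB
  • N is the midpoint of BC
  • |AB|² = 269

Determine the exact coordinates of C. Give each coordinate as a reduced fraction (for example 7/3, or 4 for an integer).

1. C_x = 15  [C = 2·N−B = 2·(9, 12)−(3, 12)]
2. C_y = 12  [C = 2·N−B = 2·(9, 12)−(3, 12)]
   so C = (15, 12)

C = (15, 12)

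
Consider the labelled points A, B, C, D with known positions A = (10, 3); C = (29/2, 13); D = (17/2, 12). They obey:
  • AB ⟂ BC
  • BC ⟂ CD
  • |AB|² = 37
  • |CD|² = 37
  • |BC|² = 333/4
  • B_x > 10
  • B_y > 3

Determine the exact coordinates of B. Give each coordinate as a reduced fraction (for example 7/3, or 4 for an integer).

B = (16, 4)

1. B_x = 16  [[BC ⟂ CD ⇒ 6x+1y-100=0] ∩ [|B−(10, 3)|²=37]]
2. B_y = 4  [[BC ⟂ CD ⇒ 6x+1y-100=0] ∩ [|B−(10, 3)|²=37]]
   so B = (16, 4)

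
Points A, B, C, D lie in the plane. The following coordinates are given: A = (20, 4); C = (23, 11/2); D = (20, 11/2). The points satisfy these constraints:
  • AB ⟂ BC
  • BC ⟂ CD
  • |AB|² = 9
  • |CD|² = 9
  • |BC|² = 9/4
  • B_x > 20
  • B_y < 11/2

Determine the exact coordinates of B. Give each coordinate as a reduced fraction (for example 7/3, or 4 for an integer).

B = (23, 4)

1. B_x = 23  [[BC ⟂ CD ⇒ 3x-69=0] ∩ [|B−(20, 4)|²=9]]
2. B_y = 4  [[BC ⟂ CD ⇒ 3x-69=0] ∩ [|B−(20, 4)|²=9]]
   so B = (23, 4)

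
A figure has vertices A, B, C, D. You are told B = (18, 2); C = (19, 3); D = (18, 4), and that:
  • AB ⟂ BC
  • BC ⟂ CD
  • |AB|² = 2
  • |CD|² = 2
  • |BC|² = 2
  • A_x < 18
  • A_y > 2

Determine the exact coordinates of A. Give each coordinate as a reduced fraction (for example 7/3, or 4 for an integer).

1. A_x = 17  [[AB ⟂ BC ⇒ -1x-1y+20=0] ∩ [|A−(18, 2)|²=2]]
2. A_y = 3  [[AB ⟂ BC ⇒ -1x-1y+20=0] ∩ [|A−(18, 2)|²=2]]
   so A = (17, 3)

A = (17, 3)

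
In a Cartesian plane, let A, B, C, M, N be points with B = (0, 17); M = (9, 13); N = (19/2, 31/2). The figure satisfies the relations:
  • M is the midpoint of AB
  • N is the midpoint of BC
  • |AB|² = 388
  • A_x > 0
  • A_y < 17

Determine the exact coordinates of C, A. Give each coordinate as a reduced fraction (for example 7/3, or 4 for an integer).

C = (19, 14)
A = (18, 9)

1. A_x = 18  [A = 2·M−B = 2·(9, 13)−(0, 17)]
2. A_y = 9  [A = 2·M−B = 2·(9, 13)−(0, 17)]
   so A = (18, 9)
3. C_x = 19  [C = 2·N−B = 2·(19/2, 31/2)−(0, 17)]
4. C_y = 14  [C = 2·N−B = 2·(19/2, 31/2)−(0, 17)]
   so C = (19, 14)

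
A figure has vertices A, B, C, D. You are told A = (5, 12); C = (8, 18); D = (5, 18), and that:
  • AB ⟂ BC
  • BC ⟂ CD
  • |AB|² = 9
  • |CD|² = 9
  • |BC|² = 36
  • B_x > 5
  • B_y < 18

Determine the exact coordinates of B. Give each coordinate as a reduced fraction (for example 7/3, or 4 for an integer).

B = (8, 12)

1. B_x = 8  [[BC ⟂ CD ⇒ 3x-24=0] ∩ [|B−(5, 12)|²=9]]
2. B_y = 12  [[BC ⟂ CD ⇒ 3x-24=0] ∩ [|B−(5, 12)|²=9]]
   so B = (8, 12)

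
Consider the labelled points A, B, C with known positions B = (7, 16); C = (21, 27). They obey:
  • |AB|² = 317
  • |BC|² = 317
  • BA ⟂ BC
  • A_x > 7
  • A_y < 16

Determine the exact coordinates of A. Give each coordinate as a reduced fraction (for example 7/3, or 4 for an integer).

A = (18, 2)

1. A_x = 18  [[BA ⟂ BC ⇒ 14x+11y-274=0] ∩ [|A−(7, 16)|²=317]]
2. A_y = 2  [[BA ⟂ BC ⇒ 14x+11y-274=0] ∩ [|A−(7, 16)|²=317]]
   so A = (18, 2)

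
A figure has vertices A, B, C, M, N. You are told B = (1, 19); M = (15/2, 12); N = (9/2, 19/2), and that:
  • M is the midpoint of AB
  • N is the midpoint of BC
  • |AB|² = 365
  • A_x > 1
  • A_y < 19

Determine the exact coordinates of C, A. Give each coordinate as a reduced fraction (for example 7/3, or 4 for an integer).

1. A_x = 14  [A = 2·M−B = 2·(15/2, 12)−(1, 19)]
2. A_y = 5  [A = 2·M−B = 2·(15/2, 12)−(1, 19)]
   so A = (14, 5)
3. C_x = 8  [C = 2·N−B = 2·(9/2, 19/2)−(1, 19)]
4. C_y = 0  [C = 2·N−B = 2·(9/2, 19/2)−(1, 19)]
   so C = (8, 0)

C = (8, 0)
A = (14, 5)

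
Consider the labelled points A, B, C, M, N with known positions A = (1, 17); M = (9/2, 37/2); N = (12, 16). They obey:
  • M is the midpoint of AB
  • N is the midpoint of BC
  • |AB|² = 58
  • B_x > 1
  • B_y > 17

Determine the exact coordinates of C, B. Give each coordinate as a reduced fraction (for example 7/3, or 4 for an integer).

1. B_x = 8  [B = 2·M−A = 2·(9/2, 37/2)−(1, 17)]
2. B_y = 20  [B = 2·M−A = 2·(9/2, 37/2)−(1, 17)]
   so B = (8, 20)
3. C_x = 16  [C = 2·N−B = 2·(12, 16)−(8, 20)]
4. C_y = 12  [C = 2·N−B = 2·(12, 16)−(8, 20)]
   so C = (16, 12)

C = (16, 12)
B = (8, 20)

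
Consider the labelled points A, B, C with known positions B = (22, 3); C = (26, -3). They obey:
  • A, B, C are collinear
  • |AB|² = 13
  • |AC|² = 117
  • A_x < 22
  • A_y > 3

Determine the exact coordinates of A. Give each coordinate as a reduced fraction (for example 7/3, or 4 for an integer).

A = (20, 6)

1. A_x = 20  [[A, B, C are collinear ⇒ 6x+4y-144=0] ∩ [|A−(22, 3)|²=13]]
2. A_y = 6  [[A, B, C are collinear ⇒ 6x+4y-144=0] ∩ [|A−(22, 3)|²=13]]
   so A = (20, 6)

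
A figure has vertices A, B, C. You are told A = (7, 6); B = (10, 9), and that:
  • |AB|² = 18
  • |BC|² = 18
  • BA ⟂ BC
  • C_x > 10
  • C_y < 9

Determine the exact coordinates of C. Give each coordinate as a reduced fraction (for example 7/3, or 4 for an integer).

C = (13, 6)

1. C_x = 13  [[BA ⟂ BC ⇒ -3x-3y+57=0] ∩ [|C−(10, 9)|²=18]]
2. C_y = 6  [[BA ⟂ BC ⇒ -3x-3y+57=0] ∩ [|C−(10, 9)|²=18]]
   so C = (13, 6)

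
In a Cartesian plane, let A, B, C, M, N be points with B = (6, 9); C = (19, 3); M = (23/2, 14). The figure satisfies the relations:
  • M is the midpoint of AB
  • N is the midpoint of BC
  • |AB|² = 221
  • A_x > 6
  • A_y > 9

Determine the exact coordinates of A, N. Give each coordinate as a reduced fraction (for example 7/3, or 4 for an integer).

1. A_x = 17  [A = 2·M−B = 2·(23/2, 14)−(6, 9)]
2. A_y = 19  [A = 2·M−B = 2·(23/2, 14)−(6, 9)]
   so A = (17, 19)
3. N_x = 25/2  [2·N = B+C = (6, 9)+(19, 3)]
4. N_y = 6  [2·N = B+C = (6, 9)+(19, 3)]
   so N = (25/2, 6)

A = (17, 19)
N = (25/2, 6)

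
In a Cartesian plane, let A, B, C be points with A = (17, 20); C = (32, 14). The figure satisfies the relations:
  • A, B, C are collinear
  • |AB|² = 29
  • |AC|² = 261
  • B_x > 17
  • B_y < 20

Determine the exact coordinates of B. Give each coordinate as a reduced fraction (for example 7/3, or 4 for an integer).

B = (22, 18)

1. B_x = 22  [[A, B, C are collinear ⇒ -6x-15y+402=0] ∩ [|B−(17, 20)|²=29]]
2. B_y = 18  [[A, B, C are collinear ⇒ -6x-15y+402=0] ∩ [|B−(17, 20)|²=29]]
   so B = (22, 18)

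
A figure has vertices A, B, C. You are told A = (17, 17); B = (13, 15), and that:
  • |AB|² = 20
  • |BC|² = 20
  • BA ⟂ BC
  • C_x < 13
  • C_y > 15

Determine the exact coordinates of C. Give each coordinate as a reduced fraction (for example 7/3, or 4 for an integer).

1. C_x = 11  [[BA ⟂ BC ⇒ 4x+2y-82=0] ∩ [|C−(13, 15)|²=20]]
2. C_y = 19  [[BA ⟂ BC ⇒ 4x+2y-82=0] ∩ [|C−(13, 15)|²=20]]
   so C = (11, 19)

C = (11, 19)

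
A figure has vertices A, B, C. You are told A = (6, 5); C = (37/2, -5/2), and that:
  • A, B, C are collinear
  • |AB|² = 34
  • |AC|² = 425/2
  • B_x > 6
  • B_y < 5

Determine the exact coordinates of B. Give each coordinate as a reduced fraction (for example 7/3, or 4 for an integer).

1. B_x = 11  [[A, B, C are collinear ⇒ -15/2x-25/2y+215/2=0] ∩ [|B−(6, 5)|²=34]]
2. B_y = 2  [[A, B, C are collinear ⇒ -15/2x-25/2y+215/2=0] ∩ [|B−(6, 5)|²=34]]
   so B = (11, 2)

B = (11, 2)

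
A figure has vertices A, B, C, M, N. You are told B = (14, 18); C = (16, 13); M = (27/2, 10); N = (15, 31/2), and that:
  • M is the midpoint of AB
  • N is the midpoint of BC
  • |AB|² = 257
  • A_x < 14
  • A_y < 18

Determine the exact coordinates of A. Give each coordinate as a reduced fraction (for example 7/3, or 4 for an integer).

1. A_x = 13  [A = 2·M−B = 2·(27/2, 10)−(14, 18)]
2. A_y = 2  [A = 2·M−B = 2·(27/2, 10)−(14, 18)]
   so A = (13, 2)

A = (13, 2)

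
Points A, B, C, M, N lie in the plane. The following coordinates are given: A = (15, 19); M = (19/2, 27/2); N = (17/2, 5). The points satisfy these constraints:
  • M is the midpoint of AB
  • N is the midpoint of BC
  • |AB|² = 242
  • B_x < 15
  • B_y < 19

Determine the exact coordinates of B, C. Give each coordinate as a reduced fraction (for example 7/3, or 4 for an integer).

1. B_x = 4  [B = 2·M−A = 2·(19/2, 27/2)−(15, 19)]
2. B_y = 8  [B = 2·M−A = 2·(19/2, 27/2)−(15, 19)]
   so B = (4, 8)
3. C_x = 13  [C = 2·N−B = 2·(17/2, 5)−(4, 8)]
4. C_y = 2  [C = 2·N−B = 2·(17/2, 5)−(4, 8)]
   so C = (13, 2)

B = (4, 8)
C = (13, 2)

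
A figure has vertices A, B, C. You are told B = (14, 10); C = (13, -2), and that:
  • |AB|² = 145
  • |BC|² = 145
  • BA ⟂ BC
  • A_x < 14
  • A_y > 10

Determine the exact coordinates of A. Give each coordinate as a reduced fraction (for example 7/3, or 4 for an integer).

A = (2, 11)

1. A_x = 2  [[BA ⟂ BC ⇒ -1x-12y+134=0] ∩ [|A−(14, 10)|²=145]]
2. A_y = 11  [[BA ⟂ BC ⇒ -1x-12y+134=0] ∩ [|A−(14, 10)|²=145]]
   so A = (2, 11)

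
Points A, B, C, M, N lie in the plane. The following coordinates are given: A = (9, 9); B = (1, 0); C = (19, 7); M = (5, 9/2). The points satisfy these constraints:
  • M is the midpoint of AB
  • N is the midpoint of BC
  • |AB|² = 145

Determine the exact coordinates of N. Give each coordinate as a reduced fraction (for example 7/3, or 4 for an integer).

1. N_x = 10  [2·N = B+C = (1, 0)+(19, 7)]
2. N_y = 7/2  [2·N = B+C = (1, 0)+(19, 7)]
   so N = (10, 7/2)

N = (10, 7/2)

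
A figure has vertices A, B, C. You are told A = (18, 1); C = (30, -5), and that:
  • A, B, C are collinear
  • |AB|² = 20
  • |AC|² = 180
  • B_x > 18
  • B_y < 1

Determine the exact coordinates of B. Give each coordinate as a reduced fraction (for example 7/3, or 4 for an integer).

1. B_x = 22  [[A, B, C are collinear ⇒ -6x-12y+120=0] ∩ [|B−(18, 1)|²=20]]
2. B_y = -1  [[A, B, C are collinear ⇒ -6x-12y+120=0] ∩ [|B−(18, 1)|²=20]]
   so B = (22, -1)

B = (22, -1)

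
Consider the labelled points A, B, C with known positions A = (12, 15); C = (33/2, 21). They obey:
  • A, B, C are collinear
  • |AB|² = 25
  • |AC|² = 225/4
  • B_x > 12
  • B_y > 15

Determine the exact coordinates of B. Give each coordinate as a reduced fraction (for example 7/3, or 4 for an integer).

1. B_x = 15  [[A, B, C are collinear ⇒ 6x-9/2y-9/2=0] ∩ [|B−(12, 15)|²=25]]
2. B_y = 19  [[A, B, C are collinear ⇒ 6x-9/2y-9/2=0] ∩ [|B−(12, 15)|²=25]]
   so B = (15, 19)

B = (15, 19)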